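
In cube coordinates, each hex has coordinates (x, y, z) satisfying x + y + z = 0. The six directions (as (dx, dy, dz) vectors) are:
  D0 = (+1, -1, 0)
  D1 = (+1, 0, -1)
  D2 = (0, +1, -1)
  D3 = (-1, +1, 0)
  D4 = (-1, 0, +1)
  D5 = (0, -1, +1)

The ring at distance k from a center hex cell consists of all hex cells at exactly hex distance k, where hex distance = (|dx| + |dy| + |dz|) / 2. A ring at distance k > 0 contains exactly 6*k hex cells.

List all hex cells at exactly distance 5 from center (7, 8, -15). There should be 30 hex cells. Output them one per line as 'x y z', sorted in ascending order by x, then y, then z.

Walk ring at distance 5 from (7, 8, -15):
Start at center + D4*5 = (2, 8, -10)
  hex 0: (2, 8, -10)
  hex 1: (3, 7, -10)
  hex 2: (4, 6, -10)
  hex 3: (5, 5, -10)
  hex 4: (6, 4, -10)
  hex 5: (7, 3, -10)
  hex 6: (8, 3, -11)
  hex 7: (9, 3, -12)
  hex 8: (10, 3, -13)
  hex 9: (11, 3, -14)
  hex 10: (12, 3, -15)
  hex 11: (12, 4, -16)
  hex 12: (12, 5, -17)
  hex 13: (12, 6, -18)
  hex 14: (12, 7, -19)
  hex 15: (12, 8, -20)
  hex 16: (11, 9, -20)
  hex 17: (10, 10, -20)
  hex 18: (9, 11, -20)
  hex 19: (8, 12, -20)
  hex 20: (7, 13, -20)
  hex 21: (6, 13, -19)
  hex 22: (5, 13, -18)
  hex 23: (4, 13, -17)
  hex 24: (3, 13, -16)
  hex 25: (2, 13, -15)
  hex 26: (2, 12, -14)
  hex 27: (2, 11, -13)
  hex 28: (2, 10, -12)
  hex 29: (2, 9, -11)
Sorted: 30 hexes.

Answer: 2 8 -10
2 9 -11
2 10 -12
2 11 -13
2 12 -14
2 13 -15
3 7 -10
3 13 -16
4 6 -10
4 13 -17
5 5 -10
5 13 -18
6 4 -10
6 13 -19
7 3 -10
7 13 -20
8 3 -11
8 12 -20
9 3 -12
9 11 -20
10 3 -13
10 10 -20
11 3 -14
11 9 -20
12 3 -15
12 4 -16
12 5 -17
12 6 -18
12 7 -19
12 8 -20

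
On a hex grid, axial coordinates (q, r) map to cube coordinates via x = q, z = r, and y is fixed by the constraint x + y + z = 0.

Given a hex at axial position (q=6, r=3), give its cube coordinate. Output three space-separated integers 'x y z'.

x = q = 6
z = r = 3
y = -x - z = -(6) - (3) = -9

Answer: 6 -9 3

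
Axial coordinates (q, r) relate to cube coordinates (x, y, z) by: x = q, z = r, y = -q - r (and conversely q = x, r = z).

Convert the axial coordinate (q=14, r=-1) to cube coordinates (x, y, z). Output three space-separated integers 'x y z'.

x = q = 14
z = r = -1
y = -x - z = -(14) - (-1) = -13

Answer: 14 -13 -1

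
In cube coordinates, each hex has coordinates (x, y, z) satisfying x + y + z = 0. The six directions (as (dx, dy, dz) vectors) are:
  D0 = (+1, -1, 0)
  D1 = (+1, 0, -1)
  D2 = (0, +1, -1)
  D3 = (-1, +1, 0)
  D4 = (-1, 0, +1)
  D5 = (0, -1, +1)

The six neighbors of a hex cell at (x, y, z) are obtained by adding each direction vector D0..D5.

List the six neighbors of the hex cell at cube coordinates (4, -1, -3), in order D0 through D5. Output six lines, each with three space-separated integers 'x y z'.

Center: (4, -1, -3). Add each direction:
  D0: (4, -1, -3) + (1, -1, 0) = (5, -2, -3)
  D1: (4, -1, -3) + (1, 0, -1) = (5, -1, -4)
  D2: (4, -1, -3) + (0, 1, -1) = (4, 0, -4)
  D3: (4, -1, -3) + (-1, 1, 0) = (3, 0, -3)
  D4: (4, -1, -3) + (-1, 0, 1) = (3, -1, -2)
  D5: (4, -1, -3) + (0, -1, 1) = (4, -2, -2)

Answer: 5 -2 -3
5 -1 -4
4 0 -4
3 0 -3
3 -1 -2
4 -2 -2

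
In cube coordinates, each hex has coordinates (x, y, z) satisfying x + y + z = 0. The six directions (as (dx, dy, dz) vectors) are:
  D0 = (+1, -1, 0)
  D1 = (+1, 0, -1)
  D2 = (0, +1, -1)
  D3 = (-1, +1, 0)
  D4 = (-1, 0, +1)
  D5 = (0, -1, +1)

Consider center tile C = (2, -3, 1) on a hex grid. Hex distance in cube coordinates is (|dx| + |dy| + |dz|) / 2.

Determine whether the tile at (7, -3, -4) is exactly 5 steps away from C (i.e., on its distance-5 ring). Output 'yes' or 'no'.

Answer: yes

Derivation:
|px - cx| = |7 - 2| = 5
|py - cy| = |-3 - (-3)| = 0
|pz - cz| = |-4 - 1| = 5
distance = (5+0+5)/2 = 10/2 = 5
radius = 5; distance == radius -> yes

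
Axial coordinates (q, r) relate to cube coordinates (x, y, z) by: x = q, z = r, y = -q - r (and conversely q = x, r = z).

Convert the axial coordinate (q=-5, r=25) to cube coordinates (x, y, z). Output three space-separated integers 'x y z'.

x = q = -5
z = r = 25
y = -x - z = -(-5) - (25) = -20

Answer: -5 -20 25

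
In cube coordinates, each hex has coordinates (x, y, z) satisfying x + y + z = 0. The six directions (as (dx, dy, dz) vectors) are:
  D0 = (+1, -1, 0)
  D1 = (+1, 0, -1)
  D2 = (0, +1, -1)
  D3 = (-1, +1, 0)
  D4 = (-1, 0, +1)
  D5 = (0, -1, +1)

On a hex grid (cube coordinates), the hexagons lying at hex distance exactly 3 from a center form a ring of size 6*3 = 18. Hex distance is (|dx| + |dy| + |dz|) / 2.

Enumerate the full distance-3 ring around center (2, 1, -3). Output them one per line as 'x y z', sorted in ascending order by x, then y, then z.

Answer: -1 1 0
-1 2 -1
-1 3 -2
-1 4 -3
0 0 0
0 4 -4
1 -1 0
1 4 -5
2 -2 0
2 4 -6
3 -2 -1
3 3 -6
4 -2 -2
4 2 -6
5 -2 -3
5 -1 -4
5 0 -5
5 1 -6

Derivation:
Walk ring at distance 3 from (2, 1, -3):
Start at center + D4*3 = (-1, 1, 0)
  hex 0: (-1, 1, 0)
  hex 1: (0, 0, 0)
  hex 2: (1, -1, 0)
  hex 3: (2, -2, 0)
  hex 4: (3, -2, -1)
  hex 5: (4, -2, -2)
  hex 6: (5, -2, -3)
  hex 7: (5, -1, -4)
  hex 8: (5, 0, -5)
  hex 9: (5, 1, -6)
  hex 10: (4, 2, -6)
  hex 11: (3, 3, -6)
  hex 12: (2, 4, -6)
  hex 13: (1, 4, -5)
  hex 14: (0, 4, -4)
  hex 15: (-1, 4, -3)
  hex 16: (-1, 3, -2)
  hex 17: (-1, 2, -1)
Sorted: 18 hexes.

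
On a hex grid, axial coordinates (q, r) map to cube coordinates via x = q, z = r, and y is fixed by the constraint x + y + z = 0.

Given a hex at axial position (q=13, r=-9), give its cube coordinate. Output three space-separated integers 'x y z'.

x = q = 13
z = r = -9
y = -x - z = -(13) - (-9) = -4

Answer: 13 -4 -9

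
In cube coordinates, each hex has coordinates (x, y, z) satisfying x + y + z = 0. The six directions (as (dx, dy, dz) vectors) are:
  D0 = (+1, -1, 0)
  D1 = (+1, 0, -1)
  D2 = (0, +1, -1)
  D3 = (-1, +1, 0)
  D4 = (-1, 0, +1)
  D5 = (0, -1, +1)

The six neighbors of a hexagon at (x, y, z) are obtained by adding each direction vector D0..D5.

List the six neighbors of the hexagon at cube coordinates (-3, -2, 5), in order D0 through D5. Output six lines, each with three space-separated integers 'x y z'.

Answer: -2 -3 5
-2 -2 4
-3 -1 4
-4 -1 5
-4 -2 6
-3 -3 6

Derivation:
Center: (-3, -2, 5). Add each direction:
  D0: (-3, -2, 5) + (1, -1, 0) = (-2, -3, 5)
  D1: (-3, -2, 5) + (1, 0, -1) = (-2, -2, 4)
  D2: (-3, -2, 5) + (0, 1, -1) = (-3, -1, 4)
  D3: (-3, -2, 5) + (-1, 1, 0) = (-4, -1, 5)
  D4: (-3, -2, 5) + (-1, 0, 1) = (-4, -2, 6)
  D5: (-3, -2, 5) + (0, -1, 1) = (-3, -3, 6)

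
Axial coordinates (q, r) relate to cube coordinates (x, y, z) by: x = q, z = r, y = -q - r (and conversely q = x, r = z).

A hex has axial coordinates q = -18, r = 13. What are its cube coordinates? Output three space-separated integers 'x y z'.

Answer: -18 5 13

Derivation:
x = q = -18
z = r = 13
y = -x - z = -(-18) - (13) = 5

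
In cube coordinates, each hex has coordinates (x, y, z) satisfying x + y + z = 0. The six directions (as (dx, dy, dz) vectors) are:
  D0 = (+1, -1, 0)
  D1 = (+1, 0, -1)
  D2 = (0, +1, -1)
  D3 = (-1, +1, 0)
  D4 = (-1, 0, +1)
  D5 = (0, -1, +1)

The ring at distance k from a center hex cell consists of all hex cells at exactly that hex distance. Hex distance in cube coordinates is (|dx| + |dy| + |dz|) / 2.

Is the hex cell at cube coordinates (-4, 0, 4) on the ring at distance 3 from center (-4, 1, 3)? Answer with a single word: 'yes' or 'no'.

Answer: no

Derivation:
|px - cx| = |-4 - (-4)| = 0
|py - cy| = |0 - 1| = 1
|pz - cz| = |4 - 3| = 1
distance = (0+1+1)/2 = 2/2 = 1
radius = 3; distance != radius -> no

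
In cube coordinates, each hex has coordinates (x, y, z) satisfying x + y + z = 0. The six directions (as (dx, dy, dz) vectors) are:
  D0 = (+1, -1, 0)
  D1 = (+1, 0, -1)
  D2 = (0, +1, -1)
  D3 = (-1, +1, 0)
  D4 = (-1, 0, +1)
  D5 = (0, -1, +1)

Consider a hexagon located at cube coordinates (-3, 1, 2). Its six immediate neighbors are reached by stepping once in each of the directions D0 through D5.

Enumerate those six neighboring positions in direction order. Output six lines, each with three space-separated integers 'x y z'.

Center: (-3, 1, 2). Add each direction:
  D0: (-3, 1, 2) + (1, -1, 0) = (-2, 0, 2)
  D1: (-3, 1, 2) + (1, 0, -1) = (-2, 1, 1)
  D2: (-3, 1, 2) + (0, 1, -1) = (-3, 2, 1)
  D3: (-3, 1, 2) + (-1, 1, 0) = (-4, 2, 2)
  D4: (-3, 1, 2) + (-1, 0, 1) = (-4, 1, 3)
  D5: (-3, 1, 2) + (0, -1, 1) = (-3, 0, 3)

Answer: -2 0 2
-2 1 1
-3 2 1
-4 2 2
-4 1 3
-3 0 3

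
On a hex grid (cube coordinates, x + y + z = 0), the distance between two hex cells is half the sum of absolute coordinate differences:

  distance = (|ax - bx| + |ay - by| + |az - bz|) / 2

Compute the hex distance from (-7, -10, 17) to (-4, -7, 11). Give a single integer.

Answer: 6

Derivation:
|ax - bx| = |-7 - (-4)| = 3
|ay - by| = |-10 - (-7)| = 3
|az - bz| = |17 - 11| = 6
distance = (3 + 3 + 6) / 2 = 12 / 2 = 6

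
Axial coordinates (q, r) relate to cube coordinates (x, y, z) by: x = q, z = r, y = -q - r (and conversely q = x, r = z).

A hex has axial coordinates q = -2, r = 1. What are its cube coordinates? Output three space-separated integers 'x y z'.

x = q = -2
z = r = 1
y = -x - z = -(-2) - (1) = 1

Answer: -2 1 1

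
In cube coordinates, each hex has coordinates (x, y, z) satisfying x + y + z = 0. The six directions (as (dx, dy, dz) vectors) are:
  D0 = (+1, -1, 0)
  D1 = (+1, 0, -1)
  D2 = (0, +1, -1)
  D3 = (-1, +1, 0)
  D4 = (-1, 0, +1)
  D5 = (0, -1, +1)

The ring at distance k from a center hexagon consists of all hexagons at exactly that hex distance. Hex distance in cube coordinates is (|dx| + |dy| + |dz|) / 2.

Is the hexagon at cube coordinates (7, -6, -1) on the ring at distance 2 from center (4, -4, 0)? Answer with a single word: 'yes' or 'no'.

Answer: no

Derivation:
|px - cx| = |7 - 4| = 3
|py - cy| = |-6 - (-4)| = 2
|pz - cz| = |-1 - 0| = 1
distance = (3+2+1)/2 = 6/2 = 3
radius = 2; distance != radius -> no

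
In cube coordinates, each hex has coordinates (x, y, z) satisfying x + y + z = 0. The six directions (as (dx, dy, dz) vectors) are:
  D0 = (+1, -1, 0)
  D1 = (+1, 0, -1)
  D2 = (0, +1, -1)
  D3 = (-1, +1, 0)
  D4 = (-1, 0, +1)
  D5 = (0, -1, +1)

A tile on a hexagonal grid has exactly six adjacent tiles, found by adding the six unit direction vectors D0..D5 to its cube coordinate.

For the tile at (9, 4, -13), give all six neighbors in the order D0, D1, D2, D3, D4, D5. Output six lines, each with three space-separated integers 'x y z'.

Center: (9, 4, -13). Add each direction:
  D0: (9, 4, -13) + (1, -1, 0) = (10, 3, -13)
  D1: (9, 4, -13) + (1, 0, -1) = (10, 4, -14)
  D2: (9, 4, -13) + (0, 1, -1) = (9, 5, -14)
  D3: (9, 4, -13) + (-1, 1, 0) = (8, 5, -13)
  D4: (9, 4, -13) + (-1, 0, 1) = (8, 4, -12)
  D5: (9, 4, -13) + (0, -1, 1) = (9, 3, -12)

Answer: 10 3 -13
10 4 -14
9 5 -14
8 5 -13
8 4 -12
9 3 -12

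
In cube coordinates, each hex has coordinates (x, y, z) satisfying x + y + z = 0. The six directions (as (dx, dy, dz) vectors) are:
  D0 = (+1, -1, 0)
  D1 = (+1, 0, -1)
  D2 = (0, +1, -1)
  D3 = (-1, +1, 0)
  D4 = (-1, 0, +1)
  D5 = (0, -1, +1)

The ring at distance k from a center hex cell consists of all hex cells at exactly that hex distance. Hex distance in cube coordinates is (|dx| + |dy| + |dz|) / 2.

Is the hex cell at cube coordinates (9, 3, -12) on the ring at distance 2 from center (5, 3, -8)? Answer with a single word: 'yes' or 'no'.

Answer: no

Derivation:
|px - cx| = |9 - 5| = 4
|py - cy| = |3 - 3| = 0
|pz - cz| = |-12 - (-8)| = 4
distance = (4+0+4)/2 = 8/2 = 4
radius = 2; distance != radius -> no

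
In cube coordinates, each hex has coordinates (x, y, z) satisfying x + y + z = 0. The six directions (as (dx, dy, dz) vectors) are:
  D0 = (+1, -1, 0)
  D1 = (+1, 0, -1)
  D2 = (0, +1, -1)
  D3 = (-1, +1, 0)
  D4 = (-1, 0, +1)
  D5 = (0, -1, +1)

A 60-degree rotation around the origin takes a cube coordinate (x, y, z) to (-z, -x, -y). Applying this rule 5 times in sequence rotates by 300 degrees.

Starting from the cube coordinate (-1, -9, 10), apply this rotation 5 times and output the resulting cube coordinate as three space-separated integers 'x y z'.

Start: (-1, -9, 10)
Step 1: (-1, -9, 10) -> (-(10), -(-1), -(-9)) = (-10, 1, 9)
Step 2: (-10, 1, 9) -> (-(9), -(-10), -(1)) = (-9, 10, -1)
Step 3: (-9, 10, -1) -> (-(-1), -(-9), -(10)) = (1, 9, -10)
Step 4: (1, 9, -10) -> (-(-10), -(1), -(9)) = (10, -1, -9)
Step 5: (10, -1, -9) -> (-(-9), -(10), -(-1)) = (9, -10, 1)

Answer: 9 -10 1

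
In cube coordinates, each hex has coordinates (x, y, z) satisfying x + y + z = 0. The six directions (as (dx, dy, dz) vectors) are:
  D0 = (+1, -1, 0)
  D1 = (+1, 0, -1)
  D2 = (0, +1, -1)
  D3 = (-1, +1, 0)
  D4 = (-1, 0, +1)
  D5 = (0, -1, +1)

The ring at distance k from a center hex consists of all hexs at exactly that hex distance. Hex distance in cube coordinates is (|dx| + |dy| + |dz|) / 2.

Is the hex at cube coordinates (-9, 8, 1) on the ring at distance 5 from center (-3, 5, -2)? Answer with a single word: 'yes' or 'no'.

Answer: no

Derivation:
|px - cx| = |-9 - (-3)| = 6
|py - cy| = |8 - 5| = 3
|pz - cz| = |1 - (-2)| = 3
distance = (6+3+3)/2 = 12/2 = 6
radius = 5; distance != radius -> no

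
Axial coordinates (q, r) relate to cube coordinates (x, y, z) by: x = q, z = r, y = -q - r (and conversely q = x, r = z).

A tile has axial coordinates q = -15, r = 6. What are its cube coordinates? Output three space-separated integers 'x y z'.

Answer: -15 9 6

Derivation:
x = q = -15
z = r = 6
y = -x - z = -(-15) - (6) = 9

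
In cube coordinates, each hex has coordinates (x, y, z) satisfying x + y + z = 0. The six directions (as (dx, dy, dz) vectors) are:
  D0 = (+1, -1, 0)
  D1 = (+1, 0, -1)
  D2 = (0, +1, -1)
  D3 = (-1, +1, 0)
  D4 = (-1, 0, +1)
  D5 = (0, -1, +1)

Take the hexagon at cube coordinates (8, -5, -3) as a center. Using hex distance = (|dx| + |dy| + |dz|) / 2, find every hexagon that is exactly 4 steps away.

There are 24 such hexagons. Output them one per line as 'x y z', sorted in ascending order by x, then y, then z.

Answer: 4 -5 1
4 -4 0
4 -3 -1
4 -2 -2
4 -1 -3
5 -6 1
5 -1 -4
6 -7 1
6 -1 -5
7 -8 1
7 -1 -6
8 -9 1
8 -1 -7
9 -9 0
9 -2 -7
10 -9 -1
10 -3 -7
11 -9 -2
11 -4 -7
12 -9 -3
12 -8 -4
12 -7 -5
12 -6 -6
12 -5 -7

Derivation:
Walk ring at distance 4 from (8, -5, -3):
Start at center + D4*4 = (4, -5, 1)
  hex 0: (4, -5, 1)
  hex 1: (5, -6, 1)
  hex 2: (6, -7, 1)
  hex 3: (7, -8, 1)
  hex 4: (8, -9, 1)
  hex 5: (9, -9, 0)
  hex 6: (10, -9, -1)
  hex 7: (11, -9, -2)
  hex 8: (12, -9, -3)
  hex 9: (12, -8, -4)
  hex 10: (12, -7, -5)
  hex 11: (12, -6, -6)
  hex 12: (12, -5, -7)
  hex 13: (11, -4, -7)
  hex 14: (10, -3, -7)
  hex 15: (9, -2, -7)
  hex 16: (8, -1, -7)
  hex 17: (7, -1, -6)
  hex 18: (6, -1, -5)
  hex 19: (5, -1, -4)
  hex 20: (4, -1, -3)
  hex 21: (4, -2, -2)
  hex 22: (4, -3, -1)
  hex 23: (4, -4, 0)
Sorted: 24 hexes.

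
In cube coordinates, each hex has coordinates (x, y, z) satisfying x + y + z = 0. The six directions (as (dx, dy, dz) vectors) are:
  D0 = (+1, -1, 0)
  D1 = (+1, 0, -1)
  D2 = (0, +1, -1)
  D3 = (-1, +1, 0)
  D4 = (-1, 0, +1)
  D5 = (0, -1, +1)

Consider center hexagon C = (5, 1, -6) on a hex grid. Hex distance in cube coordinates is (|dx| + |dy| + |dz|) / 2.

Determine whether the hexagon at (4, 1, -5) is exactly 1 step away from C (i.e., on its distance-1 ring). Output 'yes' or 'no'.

|px - cx| = |4 - 5| = 1
|py - cy| = |1 - 1| = 0
|pz - cz| = |-5 - (-6)| = 1
distance = (1+0+1)/2 = 2/2 = 1
radius = 1; distance == radius -> yes

Answer: yes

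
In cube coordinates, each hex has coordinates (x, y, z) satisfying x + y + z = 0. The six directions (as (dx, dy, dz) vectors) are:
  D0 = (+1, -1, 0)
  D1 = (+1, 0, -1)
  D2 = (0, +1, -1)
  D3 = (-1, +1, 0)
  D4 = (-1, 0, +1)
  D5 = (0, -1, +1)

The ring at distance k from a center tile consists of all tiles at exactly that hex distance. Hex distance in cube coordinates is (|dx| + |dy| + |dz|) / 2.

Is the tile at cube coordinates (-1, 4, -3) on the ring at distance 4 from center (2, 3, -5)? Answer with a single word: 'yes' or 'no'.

Answer: no

Derivation:
|px - cx| = |-1 - 2| = 3
|py - cy| = |4 - 3| = 1
|pz - cz| = |-3 - (-5)| = 2
distance = (3+1+2)/2 = 6/2 = 3
radius = 4; distance != radius -> no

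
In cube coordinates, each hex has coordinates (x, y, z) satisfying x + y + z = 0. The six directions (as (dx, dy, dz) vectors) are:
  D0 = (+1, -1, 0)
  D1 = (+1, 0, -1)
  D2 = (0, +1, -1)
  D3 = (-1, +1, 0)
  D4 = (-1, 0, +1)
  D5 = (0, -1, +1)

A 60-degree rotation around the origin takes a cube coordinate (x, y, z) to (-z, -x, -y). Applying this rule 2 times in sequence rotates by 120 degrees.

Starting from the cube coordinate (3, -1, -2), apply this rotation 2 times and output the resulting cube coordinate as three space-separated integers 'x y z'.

Start: (3, -1, -2)
Step 1: (3, -1, -2) -> (-(-2), -(3), -(-1)) = (2, -3, 1)
Step 2: (2, -3, 1) -> (-(1), -(2), -(-3)) = (-1, -2, 3)

Answer: -1 -2 3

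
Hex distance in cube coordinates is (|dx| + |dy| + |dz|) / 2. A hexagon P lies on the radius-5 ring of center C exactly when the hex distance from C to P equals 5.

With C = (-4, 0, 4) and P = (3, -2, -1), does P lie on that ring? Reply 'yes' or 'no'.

Answer: no

Derivation:
|px - cx| = |3 - (-4)| = 7
|py - cy| = |-2 - 0| = 2
|pz - cz| = |-1 - 4| = 5
distance = (7+2+5)/2 = 14/2 = 7
radius = 5; distance != radius -> no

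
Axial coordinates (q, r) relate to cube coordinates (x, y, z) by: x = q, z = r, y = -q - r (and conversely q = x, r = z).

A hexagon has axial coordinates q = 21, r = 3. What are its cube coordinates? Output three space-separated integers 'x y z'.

Answer: 21 -24 3

Derivation:
x = q = 21
z = r = 3
y = -x - z = -(21) - (3) = -24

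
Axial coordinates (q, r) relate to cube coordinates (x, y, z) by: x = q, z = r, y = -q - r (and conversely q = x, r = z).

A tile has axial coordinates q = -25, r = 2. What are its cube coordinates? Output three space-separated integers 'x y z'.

Answer: -25 23 2

Derivation:
x = q = -25
z = r = 2
y = -x - z = -(-25) - (2) = 23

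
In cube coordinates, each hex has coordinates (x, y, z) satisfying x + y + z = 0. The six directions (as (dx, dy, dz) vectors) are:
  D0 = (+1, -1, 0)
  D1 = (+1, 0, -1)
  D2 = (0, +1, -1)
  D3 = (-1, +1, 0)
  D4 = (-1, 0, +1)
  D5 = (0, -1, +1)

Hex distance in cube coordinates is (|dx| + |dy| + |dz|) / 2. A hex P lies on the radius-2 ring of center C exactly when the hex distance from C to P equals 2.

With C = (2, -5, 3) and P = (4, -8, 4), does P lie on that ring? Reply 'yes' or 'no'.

|px - cx| = |4 - 2| = 2
|py - cy| = |-8 - (-5)| = 3
|pz - cz| = |4 - 3| = 1
distance = (2+3+1)/2 = 6/2 = 3
radius = 2; distance != radius -> no

Answer: no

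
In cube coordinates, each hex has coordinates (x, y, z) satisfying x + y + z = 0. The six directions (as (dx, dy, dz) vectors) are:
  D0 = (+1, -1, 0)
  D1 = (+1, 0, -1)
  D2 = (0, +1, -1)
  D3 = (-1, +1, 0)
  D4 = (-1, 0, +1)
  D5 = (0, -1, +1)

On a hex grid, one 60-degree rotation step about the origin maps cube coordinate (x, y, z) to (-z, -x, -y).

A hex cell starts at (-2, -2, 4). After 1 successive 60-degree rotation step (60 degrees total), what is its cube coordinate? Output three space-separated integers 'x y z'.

Start: (-2, -2, 4)
Step 1: (-2, -2, 4) -> (-(4), -(-2), -(-2)) = (-4, 2, 2)

Answer: -4 2 2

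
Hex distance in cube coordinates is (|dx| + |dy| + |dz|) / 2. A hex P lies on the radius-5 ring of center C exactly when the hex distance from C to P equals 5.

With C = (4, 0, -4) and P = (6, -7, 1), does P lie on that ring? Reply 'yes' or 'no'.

|px - cx| = |6 - 4| = 2
|py - cy| = |-7 - 0| = 7
|pz - cz| = |1 - (-4)| = 5
distance = (2+7+5)/2 = 14/2 = 7
radius = 5; distance != radius -> no

Answer: no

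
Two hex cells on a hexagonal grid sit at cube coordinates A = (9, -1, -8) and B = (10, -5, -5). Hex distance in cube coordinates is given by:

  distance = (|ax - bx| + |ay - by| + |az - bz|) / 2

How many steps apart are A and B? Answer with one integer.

|ax - bx| = |9 - 10| = 1
|ay - by| = |-1 - (-5)| = 4
|az - bz| = |-8 - (-5)| = 3
distance = (1 + 4 + 3) / 2 = 8 / 2 = 4

Answer: 4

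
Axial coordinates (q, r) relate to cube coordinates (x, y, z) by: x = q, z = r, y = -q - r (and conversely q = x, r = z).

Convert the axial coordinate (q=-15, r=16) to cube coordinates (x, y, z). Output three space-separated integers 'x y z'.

Answer: -15 -1 16

Derivation:
x = q = -15
z = r = 16
y = -x - z = -(-15) - (16) = -1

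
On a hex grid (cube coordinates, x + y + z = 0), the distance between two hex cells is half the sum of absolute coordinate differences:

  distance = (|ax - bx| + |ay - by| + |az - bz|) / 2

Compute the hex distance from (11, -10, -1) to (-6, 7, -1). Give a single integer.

Answer: 17

Derivation:
|ax - bx| = |11 - (-6)| = 17
|ay - by| = |-10 - 7| = 17
|az - bz| = |-1 - (-1)| = 0
distance = (17 + 17 + 0) / 2 = 34 / 2 = 17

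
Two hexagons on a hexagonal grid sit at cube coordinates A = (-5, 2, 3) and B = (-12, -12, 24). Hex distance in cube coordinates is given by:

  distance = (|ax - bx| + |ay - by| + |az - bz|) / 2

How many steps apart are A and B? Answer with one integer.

|ax - bx| = |-5 - (-12)| = 7
|ay - by| = |2 - (-12)| = 14
|az - bz| = |3 - 24| = 21
distance = (7 + 14 + 21) / 2 = 42 / 2 = 21

Answer: 21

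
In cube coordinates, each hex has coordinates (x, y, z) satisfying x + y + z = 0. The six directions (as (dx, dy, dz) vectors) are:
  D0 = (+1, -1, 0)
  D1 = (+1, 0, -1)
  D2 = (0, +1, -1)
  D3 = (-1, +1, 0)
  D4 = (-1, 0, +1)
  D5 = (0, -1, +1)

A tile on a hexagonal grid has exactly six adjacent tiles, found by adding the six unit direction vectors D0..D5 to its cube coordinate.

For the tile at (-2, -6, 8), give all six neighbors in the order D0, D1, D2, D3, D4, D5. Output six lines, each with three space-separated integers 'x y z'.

Answer: -1 -7 8
-1 -6 7
-2 -5 7
-3 -5 8
-3 -6 9
-2 -7 9

Derivation:
Center: (-2, -6, 8). Add each direction:
  D0: (-2, -6, 8) + (1, -1, 0) = (-1, -7, 8)
  D1: (-2, -6, 8) + (1, 0, -1) = (-1, -6, 7)
  D2: (-2, -6, 8) + (0, 1, -1) = (-2, -5, 7)
  D3: (-2, -6, 8) + (-1, 1, 0) = (-3, -5, 8)
  D4: (-2, -6, 8) + (-1, 0, 1) = (-3, -6, 9)
  D5: (-2, -6, 8) + (0, -1, 1) = (-2, -7, 9)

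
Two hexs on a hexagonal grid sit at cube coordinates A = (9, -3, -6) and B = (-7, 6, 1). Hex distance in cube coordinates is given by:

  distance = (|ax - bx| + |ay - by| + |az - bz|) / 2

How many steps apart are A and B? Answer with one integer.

|ax - bx| = |9 - (-7)| = 16
|ay - by| = |-3 - 6| = 9
|az - bz| = |-6 - 1| = 7
distance = (16 + 9 + 7) / 2 = 32 / 2 = 16

Answer: 16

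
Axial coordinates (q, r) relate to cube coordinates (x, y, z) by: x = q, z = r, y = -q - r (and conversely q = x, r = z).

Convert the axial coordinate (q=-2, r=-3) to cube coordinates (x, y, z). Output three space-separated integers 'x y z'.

Answer: -2 5 -3

Derivation:
x = q = -2
z = r = -3
y = -x - z = -(-2) - (-3) = 5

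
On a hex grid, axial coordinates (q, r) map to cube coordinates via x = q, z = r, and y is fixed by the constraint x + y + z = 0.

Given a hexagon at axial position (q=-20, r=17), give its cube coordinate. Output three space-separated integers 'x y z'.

x = q = -20
z = r = 17
y = -x - z = -(-20) - (17) = 3

Answer: -20 3 17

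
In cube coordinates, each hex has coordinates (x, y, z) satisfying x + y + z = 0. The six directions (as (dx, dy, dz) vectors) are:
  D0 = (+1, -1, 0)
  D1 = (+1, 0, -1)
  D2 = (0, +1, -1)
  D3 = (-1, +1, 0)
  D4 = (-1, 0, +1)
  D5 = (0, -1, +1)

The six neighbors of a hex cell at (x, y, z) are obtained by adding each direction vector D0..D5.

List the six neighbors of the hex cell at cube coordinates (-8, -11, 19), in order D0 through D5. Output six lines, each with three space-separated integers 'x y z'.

Answer: -7 -12 19
-7 -11 18
-8 -10 18
-9 -10 19
-9 -11 20
-8 -12 20

Derivation:
Center: (-8, -11, 19). Add each direction:
  D0: (-8, -11, 19) + (1, -1, 0) = (-7, -12, 19)
  D1: (-8, -11, 19) + (1, 0, -1) = (-7, -11, 18)
  D2: (-8, -11, 19) + (0, 1, -1) = (-8, -10, 18)
  D3: (-8, -11, 19) + (-1, 1, 0) = (-9, -10, 19)
  D4: (-8, -11, 19) + (-1, 0, 1) = (-9, -11, 20)
  D5: (-8, -11, 19) + (0, -1, 1) = (-8, -12, 20)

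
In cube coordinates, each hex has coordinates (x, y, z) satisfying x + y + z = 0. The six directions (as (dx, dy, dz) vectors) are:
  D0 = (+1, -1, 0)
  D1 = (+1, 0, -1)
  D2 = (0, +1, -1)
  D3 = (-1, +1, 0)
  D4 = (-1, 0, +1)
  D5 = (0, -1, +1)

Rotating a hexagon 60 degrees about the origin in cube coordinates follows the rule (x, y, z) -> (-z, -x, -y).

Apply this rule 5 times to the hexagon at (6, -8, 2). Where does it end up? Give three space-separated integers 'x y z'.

Answer: 8 -2 -6

Derivation:
Start: (6, -8, 2)
Step 1: (6, -8, 2) -> (-(2), -(6), -(-8)) = (-2, -6, 8)
Step 2: (-2, -6, 8) -> (-(8), -(-2), -(-6)) = (-8, 2, 6)
Step 3: (-8, 2, 6) -> (-(6), -(-8), -(2)) = (-6, 8, -2)
Step 4: (-6, 8, -2) -> (-(-2), -(-6), -(8)) = (2, 6, -8)
Step 5: (2, 6, -8) -> (-(-8), -(2), -(6)) = (8, -2, -6)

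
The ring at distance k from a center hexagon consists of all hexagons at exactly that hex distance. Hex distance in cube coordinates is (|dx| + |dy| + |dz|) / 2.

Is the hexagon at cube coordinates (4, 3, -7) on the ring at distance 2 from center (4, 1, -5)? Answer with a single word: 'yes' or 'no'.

Answer: yes

Derivation:
|px - cx| = |4 - 4| = 0
|py - cy| = |3 - 1| = 2
|pz - cz| = |-7 - (-5)| = 2
distance = (0+2+2)/2 = 4/2 = 2
radius = 2; distance == radius -> yes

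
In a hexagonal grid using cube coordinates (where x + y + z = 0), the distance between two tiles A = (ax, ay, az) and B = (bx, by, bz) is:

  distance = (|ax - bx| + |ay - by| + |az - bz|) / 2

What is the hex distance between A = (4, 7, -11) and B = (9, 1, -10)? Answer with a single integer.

|ax - bx| = |4 - 9| = 5
|ay - by| = |7 - 1| = 6
|az - bz| = |-11 - (-10)| = 1
distance = (5 + 6 + 1) / 2 = 12 / 2 = 6

Answer: 6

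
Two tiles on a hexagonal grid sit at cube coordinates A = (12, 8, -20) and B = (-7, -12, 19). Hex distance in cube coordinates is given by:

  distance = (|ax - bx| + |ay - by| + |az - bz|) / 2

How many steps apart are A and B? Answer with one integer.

|ax - bx| = |12 - (-7)| = 19
|ay - by| = |8 - (-12)| = 20
|az - bz| = |-20 - 19| = 39
distance = (19 + 20 + 39) / 2 = 78 / 2 = 39

Answer: 39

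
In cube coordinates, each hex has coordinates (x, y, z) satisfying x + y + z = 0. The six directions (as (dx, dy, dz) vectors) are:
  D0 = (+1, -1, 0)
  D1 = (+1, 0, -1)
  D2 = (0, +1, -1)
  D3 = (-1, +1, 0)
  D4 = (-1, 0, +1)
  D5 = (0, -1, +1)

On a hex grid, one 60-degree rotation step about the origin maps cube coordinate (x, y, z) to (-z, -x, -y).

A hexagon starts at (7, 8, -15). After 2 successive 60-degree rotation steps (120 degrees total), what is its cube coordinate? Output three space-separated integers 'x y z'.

Start: (7, 8, -15)
Step 1: (7, 8, -15) -> (-(-15), -(7), -(8)) = (15, -7, -8)
Step 2: (15, -7, -8) -> (-(-8), -(15), -(-7)) = (8, -15, 7)

Answer: 8 -15 7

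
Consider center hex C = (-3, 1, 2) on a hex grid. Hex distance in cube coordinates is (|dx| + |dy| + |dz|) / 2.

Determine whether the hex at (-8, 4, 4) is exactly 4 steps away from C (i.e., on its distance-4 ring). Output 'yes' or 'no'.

Answer: no

Derivation:
|px - cx| = |-8 - (-3)| = 5
|py - cy| = |4 - 1| = 3
|pz - cz| = |4 - 2| = 2
distance = (5+3+2)/2 = 10/2 = 5
radius = 4; distance != radius -> no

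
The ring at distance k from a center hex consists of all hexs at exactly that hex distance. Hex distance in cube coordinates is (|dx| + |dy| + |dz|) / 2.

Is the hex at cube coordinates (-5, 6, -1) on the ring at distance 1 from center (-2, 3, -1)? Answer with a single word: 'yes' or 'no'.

|px - cx| = |-5 - (-2)| = 3
|py - cy| = |6 - 3| = 3
|pz - cz| = |-1 - (-1)| = 0
distance = (3+3+0)/2 = 6/2 = 3
radius = 1; distance != radius -> no

Answer: no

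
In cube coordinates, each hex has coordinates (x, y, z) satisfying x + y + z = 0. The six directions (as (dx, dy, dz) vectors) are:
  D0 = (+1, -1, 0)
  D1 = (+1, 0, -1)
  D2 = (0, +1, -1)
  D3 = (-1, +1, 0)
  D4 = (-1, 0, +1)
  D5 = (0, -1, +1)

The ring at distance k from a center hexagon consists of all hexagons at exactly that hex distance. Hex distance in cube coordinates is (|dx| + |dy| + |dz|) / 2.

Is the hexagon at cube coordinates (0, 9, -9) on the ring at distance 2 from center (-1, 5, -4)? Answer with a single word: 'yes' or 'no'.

Answer: no

Derivation:
|px - cx| = |0 - (-1)| = 1
|py - cy| = |9 - 5| = 4
|pz - cz| = |-9 - (-4)| = 5
distance = (1+4+5)/2 = 10/2 = 5
radius = 2; distance != radius -> no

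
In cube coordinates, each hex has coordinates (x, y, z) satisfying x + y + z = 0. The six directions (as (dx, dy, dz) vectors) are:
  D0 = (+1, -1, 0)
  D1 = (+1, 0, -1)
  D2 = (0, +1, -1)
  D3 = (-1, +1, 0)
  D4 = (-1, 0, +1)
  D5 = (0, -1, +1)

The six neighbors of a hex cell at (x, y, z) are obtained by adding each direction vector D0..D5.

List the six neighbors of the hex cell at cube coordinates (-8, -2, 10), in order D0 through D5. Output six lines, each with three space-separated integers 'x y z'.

Answer: -7 -3 10
-7 -2 9
-8 -1 9
-9 -1 10
-9 -2 11
-8 -3 11

Derivation:
Center: (-8, -2, 10). Add each direction:
  D0: (-8, -2, 10) + (1, -1, 0) = (-7, -3, 10)
  D1: (-8, -2, 10) + (1, 0, -1) = (-7, -2, 9)
  D2: (-8, -2, 10) + (0, 1, -1) = (-8, -1, 9)
  D3: (-8, -2, 10) + (-1, 1, 0) = (-9, -1, 10)
  D4: (-8, -2, 10) + (-1, 0, 1) = (-9, -2, 11)
  D5: (-8, -2, 10) + (0, -1, 1) = (-8, -3, 11)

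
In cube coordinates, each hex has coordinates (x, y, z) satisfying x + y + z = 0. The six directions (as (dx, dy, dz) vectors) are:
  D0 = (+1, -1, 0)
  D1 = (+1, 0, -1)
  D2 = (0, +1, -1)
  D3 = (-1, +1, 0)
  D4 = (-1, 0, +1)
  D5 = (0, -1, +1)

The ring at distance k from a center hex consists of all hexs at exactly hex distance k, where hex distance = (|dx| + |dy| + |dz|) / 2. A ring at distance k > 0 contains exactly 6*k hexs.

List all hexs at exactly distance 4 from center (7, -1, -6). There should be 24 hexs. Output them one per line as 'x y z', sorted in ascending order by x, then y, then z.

Walk ring at distance 4 from (7, -1, -6):
Start at center + D4*4 = (3, -1, -2)
  hex 0: (3, -1, -2)
  hex 1: (4, -2, -2)
  hex 2: (5, -3, -2)
  hex 3: (6, -4, -2)
  hex 4: (7, -5, -2)
  hex 5: (8, -5, -3)
  hex 6: (9, -5, -4)
  hex 7: (10, -5, -5)
  hex 8: (11, -5, -6)
  hex 9: (11, -4, -7)
  hex 10: (11, -3, -8)
  hex 11: (11, -2, -9)
  hex 12: (11, -1, -10)
  hex 13: (10, 0, -10)
  hex 14: (9, 1, -10)
  hex 15: (8, 2, -10)
  hex 16: (7, 3, -10)
  hex 17: (6, 3, -9)
  hex 18: (5, 3, -8)
  hex 19: (4, 3, -7)
  hex 20: (3, 3, -6)
  hex 21: (3, 2, -5)
  hex 22: (3, 1, -4)
  hex 23: (3, 0, -3)
Sorted: 24 hexes.

Answer: 3 -1 -2
3 0 -3
3 1 -4
3 2 -5
3 3 -6
4 -2 -2
4 3 -7
5 -3 -2
5 3 -8
6 -4 -2
6 3 -9
7 -5 -2
7 3 -10
8 -5 -3
8 2 -10
9 -5 -4
9 1 -10
10 -5 -5
10 0 -10
11 -5 -6
11 -4 -7
11 -3 -8
11 -2 -9
11 -1 -10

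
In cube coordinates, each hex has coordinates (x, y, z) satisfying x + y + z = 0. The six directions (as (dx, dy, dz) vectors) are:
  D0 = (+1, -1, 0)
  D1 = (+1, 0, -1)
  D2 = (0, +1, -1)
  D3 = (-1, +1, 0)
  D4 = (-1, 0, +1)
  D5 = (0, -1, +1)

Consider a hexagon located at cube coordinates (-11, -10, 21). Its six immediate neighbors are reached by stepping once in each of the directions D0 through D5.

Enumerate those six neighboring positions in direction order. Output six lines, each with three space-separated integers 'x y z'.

Center: (-11, -10, 21). Add each direction:
  D0: (-11, -10, 21) + (1, -1, 0) = (-10, -11, 21)
  D1: (-11, -10, 21) + (1, 0, -1) = (-10, -10, 20)
  D2: (-11, -10, 21) + (0, 1, -1) = (-11, -9, 20)
  D3: (-11, -10, 21) + (-1, 1, 0) = (-12, -9, 21)
  D4: (-11, -10, 21) + (-1, 0, 1) = (-12, -10, 22)
  D5: (-11, -10, 21) + (0, -1, 1) = (-11, -11, 22)

Answer: -10 -11 21
-10 -10 20
-11 -9 20
-12 -9 21
-12 -10 22
-11 -11 22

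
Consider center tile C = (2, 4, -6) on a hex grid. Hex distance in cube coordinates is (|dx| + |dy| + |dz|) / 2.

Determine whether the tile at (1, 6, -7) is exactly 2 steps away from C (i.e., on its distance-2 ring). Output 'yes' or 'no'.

Answer: yes

Derivation:
|px - cx| = |1 - 2| = 1
|py - cy| = |6 - 4| = 2
|pz - cz| = |-7 - (-6)| = 1
distance = (1+2+1)/2 = 4/2 = 2
radius = 2; distance == radius -> yes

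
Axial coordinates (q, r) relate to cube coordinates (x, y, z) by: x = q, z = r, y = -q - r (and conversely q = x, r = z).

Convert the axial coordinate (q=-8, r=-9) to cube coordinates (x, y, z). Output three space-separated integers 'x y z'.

x = q = -8
z = r = -9
y = -x - z = -(-8) - (-9) = 17

Answer: -8 17 -9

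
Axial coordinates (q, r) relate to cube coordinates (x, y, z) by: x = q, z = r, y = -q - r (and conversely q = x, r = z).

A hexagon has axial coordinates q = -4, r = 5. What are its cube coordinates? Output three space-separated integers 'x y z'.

x = q = -4
z = r = 5
y = -x - z = -(-4) - (5) = -1

Answer: -4 -1 5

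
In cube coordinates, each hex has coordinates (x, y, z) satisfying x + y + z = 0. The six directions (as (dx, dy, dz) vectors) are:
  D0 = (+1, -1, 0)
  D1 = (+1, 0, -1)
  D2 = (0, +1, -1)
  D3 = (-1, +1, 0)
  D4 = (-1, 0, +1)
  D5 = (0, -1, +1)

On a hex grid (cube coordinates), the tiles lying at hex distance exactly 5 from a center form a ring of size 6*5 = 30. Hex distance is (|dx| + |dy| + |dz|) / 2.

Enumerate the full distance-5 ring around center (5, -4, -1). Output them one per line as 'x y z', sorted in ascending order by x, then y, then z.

Walk ring at distance 5 from (5, -4, -1):
Start at center + D4*5 = (0, -4, 4)
  hex 0: (0, -4, 4)
  hex 1: (1, -5, 4)
  hex 2: (2, -6, 4)
  hex 3: (3, -7, 4)
  hex 4: (4, -8, 4)
  hex 5: (5, -9, 4)
  hex 6: (6, -9, 3)
  hex 7: (7, -9, 2)
  hex 8: (8, -9, 1)
  hex 9: (9, -9, 0)
  hex 10: (10, -9, -1)
  hex 11: (10, -8, -2)
  hex 12: (10, -7, -3)
  hex 13: (10, -6, -4)
  hex 14: (10, -5, -5)
  hex 15: (10, -4, -6)
  hex 16: (9, -3, -6)
  hex 17: (8, -2, -6)
  hex 18: (7, -1, -6)
  hex 19: (6, 0, -6)
  hex 20: (5, 1, -6)
  hex 21: (4, 1, -5)
  hex 22: (3, 1, -4)
  hex 23: (2, 1, -3)
  hex 24: (1, 1, -2)
  hex 25: (0, 1, -1)
  hex 26: (0, 0, 0)
  hex 27: (0, -1, 1)
  hex 28: (0, -2, 2)
  hex 29: (0, -3, 3)
Sorted: 30 hexes.

Answer: 0 -4 4
0 -3 3
0 -2 2
0 -1 1
0 0 0
0 1 -1
1 -5 4
1 1 -2
2 -6 4
2 1 -3
3 -7 4
3 1 -4
4 -8 4
4 1 -5
5 -9 4
5 1 -6
6 -9 3
6 0 -6
7 -9 2
7 -1 -6
8 -9 1
8 -2 -6
9 -9 0
9 -3 -6
10 -9 -1
10 -8 -2
10 -7 -3
10 -6 -4
10 -5 -5
10 -4 -6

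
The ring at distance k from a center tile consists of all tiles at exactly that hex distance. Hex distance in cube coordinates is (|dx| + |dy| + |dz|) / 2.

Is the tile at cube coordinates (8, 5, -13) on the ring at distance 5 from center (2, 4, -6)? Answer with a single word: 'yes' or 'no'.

Answer: no

Derivation:
|px - cx| = |8 - 2| = 6
|py - cy| = |5 - 4| = 1
|pz - cz| = |-13 - (-6)| = 7
distance = (6+1+7)/2 = 14/2 = 7
radius = 5; distance != radius -> no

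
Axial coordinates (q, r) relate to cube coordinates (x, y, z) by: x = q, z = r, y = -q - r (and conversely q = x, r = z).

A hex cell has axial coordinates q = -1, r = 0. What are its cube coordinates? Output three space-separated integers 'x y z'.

x = q = -1
z = r = 0
y = -x - z = -(-1) - (0) = 1

Answer: -1 1 0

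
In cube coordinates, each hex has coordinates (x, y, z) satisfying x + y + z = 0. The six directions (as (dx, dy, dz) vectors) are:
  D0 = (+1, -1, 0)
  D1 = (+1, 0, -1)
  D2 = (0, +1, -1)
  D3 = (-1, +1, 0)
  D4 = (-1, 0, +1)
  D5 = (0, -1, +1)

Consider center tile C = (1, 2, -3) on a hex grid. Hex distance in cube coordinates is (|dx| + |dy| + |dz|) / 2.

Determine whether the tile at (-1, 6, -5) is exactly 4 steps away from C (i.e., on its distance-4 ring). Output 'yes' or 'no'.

Answer: yes

Derivation:
|px - cx| = |-1 - 1| = 2
|py - cy| = |6 - 2| = 4
|pz - cz| = |-5 - (-3)| = 2
distance = (2+4+2)/2 = 8/2 = 4
radius = 4; distance == radius -> yes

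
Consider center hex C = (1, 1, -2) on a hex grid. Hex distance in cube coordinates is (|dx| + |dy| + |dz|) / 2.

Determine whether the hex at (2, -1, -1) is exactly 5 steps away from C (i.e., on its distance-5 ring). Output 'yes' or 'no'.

Answer: no

Derivation:
|px - cx| = |2 - 1| = 1
|py - cy| = |-1 - 1| = 2
|pz - cz| = |-1 - (-2)| = 1
distance = (1+2+1)/2 = 4/2 = 2
radius = 5; distance != radius -> no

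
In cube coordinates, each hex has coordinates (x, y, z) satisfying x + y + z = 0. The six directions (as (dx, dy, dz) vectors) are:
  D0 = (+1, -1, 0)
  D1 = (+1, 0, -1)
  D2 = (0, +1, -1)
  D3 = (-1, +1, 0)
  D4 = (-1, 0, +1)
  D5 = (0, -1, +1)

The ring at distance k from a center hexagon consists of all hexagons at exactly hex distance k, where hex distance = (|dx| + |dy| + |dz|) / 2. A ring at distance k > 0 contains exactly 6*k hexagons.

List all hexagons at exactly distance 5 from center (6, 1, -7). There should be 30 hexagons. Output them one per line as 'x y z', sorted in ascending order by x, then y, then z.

Walk ring at distance 5 from (6, 1, -7):
Start at center + D4*5 = (1, 1, -2)
  hex 0: (1, 1, -2)
  hex 1: (2, 0, -2)
  hex 2: (3, -1, -2)
  hex 3: (4, -2, -2)
  hex 4: (5, -3, -2)
  hex 5: (6, -4, -2)
  hex 6: (7, -4, -3)
  hex 7: (8, -4, -4)
  hex 8: (9, -4, -5)
  hex 9: (10, -4, -6)
  hex 10: (11, -4, -7)
  hex 11: (11, -3, -8)
  hex 12: (11, -2, -9)
  hex 13: (11, -1, -10)
  hex 14: (11, 0, -11)
  hex 15: (11, 1, -12)
  hex 16: (10, 2, -12)
  hex 17: (9, 3, -12)
  hex 18: (8, 4, -12)
  hex 19: (7, 5, -12)
  hex 20: (6, 6, -12)
  hex 21: (5, 6, -11)
  hex 22: (4, 6, -10)
  hex 23: (3, 6, -9)
  hex 24: (2, 6, -8)
  hex 25: (1, 6, -7)
  hex 26: (1, 5, -6)
  hex 27: (1, 4, -5)
  hex 28: (1, 3, -4)
  hex 29: (1, 2, -3)
Sorted: 30 hexes.

Answer: 1 1 -2
1 2 -3
1 3 -4
1 4 -5
1 5 -6
1 6 -7
2 0 -2
2 6 -8
3 -1 -2
3 6 -9
4 -2 -2
4 6 -10
5 -3 -2
5 6 -11
6 -4 -2
6 6 -12
7 -4 -3
7 5 -12
8 -4 -4
8 4 -12
9 -4 -5
9 3 -12
10 -4 -6
10 2 -12
11 -4 -7
11 -3 -8
11 -2 -9
11 -1 -10
11 0 -11
11 1 -12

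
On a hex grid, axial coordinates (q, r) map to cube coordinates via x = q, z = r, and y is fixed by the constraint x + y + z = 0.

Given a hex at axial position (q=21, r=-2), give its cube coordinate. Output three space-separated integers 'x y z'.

x = q = 21
z = r = -2
y = -x - z = -(21) - (-2) = -19

Answer: 21 -19 -2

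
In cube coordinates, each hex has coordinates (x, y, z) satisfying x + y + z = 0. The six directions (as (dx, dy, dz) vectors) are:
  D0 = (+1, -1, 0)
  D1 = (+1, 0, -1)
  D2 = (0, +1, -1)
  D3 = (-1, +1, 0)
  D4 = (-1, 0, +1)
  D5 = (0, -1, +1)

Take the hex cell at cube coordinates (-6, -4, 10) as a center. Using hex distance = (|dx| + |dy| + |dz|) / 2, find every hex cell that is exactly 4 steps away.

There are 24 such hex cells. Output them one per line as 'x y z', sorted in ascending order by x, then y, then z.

Answer: -10 -4 14
-10 -3 13
-10 -2 12
-10 -1 11
-10 0 10
-9 -5 14
-9 0 9
-8 -6 14
-8 0 8
-7 -7 14
-7 0 7
-6 -8 14
-6 0 6
-5 -8 13
-5 -1 6
-4 -8 12
-4 -2 6
-3 -8 11
-3 -3 6
-2 -8 10
-2 -7 9
-2 -6 8
-2 -5 7
-2 -4 6

Derivation:
Walk ring at distance 4 from (-6, -4, 10):
Start at center + D4*4 = (-10, -4, 14)
  hex 0: (-10, -4, 14)
  hex 1: (-9, -5, 14)
  hex 2: (-8, -6, 14)
  hex 3: (-7, -7, 14)
  hex 4: (-6, -8, 14)
  hex 5: (-5, -8, 13)
  hex 6: (-4, -8, 12)
  hex 7: (-3, -8, 11)
  hex 8: (-2, -8, 10)
  hex 9: (-2, -7, 9)
  hex 10: (-2, -6, 8)
  hex 11: (-2, -5, 7)
  hex 12: (-2, -4, 6)
  hex 13: (-3, -3, 6)
  hex 14: (-4, -2, 6)
  hex 15: (-5, -1, 6)
  hex 16: (-6, 0, 6)
  hex 17: (-7, 0, 7)
  hex 18: (-8, 0, 8)
  hex 19: (-9, 0, 9)
  hex 20: (-10, 0, 10)
  hex 21: (-10, -1, 11)
  hex 22: (-10, -2, 12)
  hex 23: (-10, -3, 13)
Sorted: 24 hexes.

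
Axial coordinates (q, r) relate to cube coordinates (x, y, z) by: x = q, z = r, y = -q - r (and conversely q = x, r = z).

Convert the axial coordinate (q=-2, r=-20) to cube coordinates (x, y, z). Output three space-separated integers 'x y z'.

x = q = -2
z = r = -20
y = -x - z = -(-2) - (-20) = 22

Answer: -2 22 -20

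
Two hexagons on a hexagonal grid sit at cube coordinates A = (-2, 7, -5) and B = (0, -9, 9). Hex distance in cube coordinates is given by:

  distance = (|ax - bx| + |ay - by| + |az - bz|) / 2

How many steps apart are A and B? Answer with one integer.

|ax - bx| = |-2 - 0| = 2
|ay - by| = |7 - (-9)| = 16
|az - bz| = |-5 - 9| = 14
distance = (2 + 16 + 14) / 2 = 32 / 2 = 16

Answer: 16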